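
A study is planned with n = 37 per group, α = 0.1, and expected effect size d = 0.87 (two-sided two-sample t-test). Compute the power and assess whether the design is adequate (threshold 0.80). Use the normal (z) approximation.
Power ≈ 0.98; the study is adequately powered (power ≥ 0.80)

Power calculation (two-sample t-test, normal approximation):
z_β = d · √(n/2) - z_{α/2}
z_β = 0.87 · √(37/2) - 1.645
z_β = 0.87 · 4.301 - 1.645
z_β = 2.097

Power = Φ(z_β) = Φ(2.097) ≈ 0.982

Effect size d = 0.87 is large by Cohen's convention (0.2/0.5/0.8).

Threshold: power ≥ 0.80 is conventionally adequate.
Power ≈ 0.98 → the study is adequately powered (power ≥ 0.80).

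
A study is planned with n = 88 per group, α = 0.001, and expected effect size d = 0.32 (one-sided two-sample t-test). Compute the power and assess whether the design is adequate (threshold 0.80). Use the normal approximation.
Power ≈ 0.17; the study is underpowered (power < 0.80)

Power calculation (two-sample t-test, normal approximation):
z_β = d · √(n/2) - z_α
z_β = 0.32 · √(88/2) - 3.090
z_β = 0.32 · 6.633 - 3.090
z_β = -0.968

Power = Φ(z_β) = Φ(-0.968) ≈ 0.167

Effect size d = 0.32 is small by Cohen's convention (0.2/0.5/0.8).

Threshold: power ≥ 0.80 is conventionally adequate.
Power ≈ 0.17 → the study is underpowered (power < 0.80).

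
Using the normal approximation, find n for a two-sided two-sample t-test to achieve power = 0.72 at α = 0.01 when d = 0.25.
n = 320 per group

Sample size formula (two-sample t-test, normal approximation):
n = 2 · ((z_{α/2} + z_β) / d)²

z_{α/2} = 2.576 (for α = 0.01, two-sided)
z_β = 0.583 (for power = 0.72)
d = 0.25

n = 2 · ((2.576 + 0.583) / 0.25)²
n = 2 · (12.636)²
n ≈ 319.34
Round up to the next whole number: n = 320 per group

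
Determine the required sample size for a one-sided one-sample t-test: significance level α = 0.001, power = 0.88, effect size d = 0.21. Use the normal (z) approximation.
n = 413

Sample size formula (one-sample t-test, normal approximation):
n = ((z_α + z_β) / d)²

z_α = 3.090 (for α = 0.001, one-sided)
z_β = 1.175 (for power = 0.88)
d = 0.21

n = ((3.090 + 1.175) / 0.21)²
n = (20.310)²
n ≈ 412.50
Round up to the next whole number: n = 413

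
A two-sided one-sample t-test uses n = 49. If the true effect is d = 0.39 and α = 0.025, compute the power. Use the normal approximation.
Power ≈ 0.69

Power calculation (one-sample t-test, normal approximation):
z_β = d · √n - z_{α/2}
z_β = 0.39 · √49 - 2.241
z_β = 0.39 · 7.000 - 2.241
z_β = 0.489

Power = Φ(z_β) = Φ(0.489) ≈ 0.687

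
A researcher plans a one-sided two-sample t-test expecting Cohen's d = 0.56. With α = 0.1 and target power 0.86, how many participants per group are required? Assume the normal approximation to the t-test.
n = 36 per group

Sample size formula (two-sample t-test, normal approximation):
n = 2 · ((z_α + z_β) / d)²

z_α = 1.282 (for α = 0.1, one-sided)
z_β = 1.080 (for power = 0.86)
d = 0.56

n = 2 · ((1.282 + 1.080) / 0.56)²
n = 2 · (4.218)²
n ≈ 35.58
Round up to the next whole number: n = 36 per group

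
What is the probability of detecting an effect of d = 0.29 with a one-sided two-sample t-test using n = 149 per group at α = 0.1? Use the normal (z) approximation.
Power ≈ 0.89

Power calculation (two-sample t-test, normal approximation):
z_β = d · √(n/2) - z_α
z_β = 0.29 · √(149/2) - 1.282
z_β = 0.29 · 8.631 - 1.282
z_β = 1.222

Power = Φ(z_β) = Φ(1.222) ≈ 0.889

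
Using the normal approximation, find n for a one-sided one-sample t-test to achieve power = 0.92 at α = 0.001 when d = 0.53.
n = 72

Sample size formula (one-sample t-test, normal approximation):
n = ((z_α + z_β) / d)²

z_α = 3.090 (for α = 0.001, one-sided)
z_β = 1.405 (for power = 0.92)
d = 0.53

n = ((3.090 + 1.405) / 0.53)²
n = (8.481)²
n ≈ 71.93
Round up to the next whole number: n = 72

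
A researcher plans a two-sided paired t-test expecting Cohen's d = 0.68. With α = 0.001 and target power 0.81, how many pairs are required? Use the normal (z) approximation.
n = 38 pairs

Sample size formula (paired t-test, normal approximation):
n = ((z_{α/2} + z_β) / d)²

z_{α/2} = 3.291 (for α = 0.001, two-sided)
z_β = 0.878 (for power = 0.81)
d = 0.68

n = ((3.291 + 0.878) / 0.68)²
n = (6.131)²
n ≈ 37.59
Round up to the next whole number: n = 38 pairs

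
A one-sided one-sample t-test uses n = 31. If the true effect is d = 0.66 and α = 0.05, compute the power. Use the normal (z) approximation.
Power ≈ 0.98

Power calculation (one-sample t-test, normal approximation):
z_β = d · √n - z_α
z_β = 0.66 · √31 - 1.645
z_β = 0.66 · 5.568 - 1.645
z_β = 2.030

Power = Φ(z_β) = Φ(2.030) ≈ 0.979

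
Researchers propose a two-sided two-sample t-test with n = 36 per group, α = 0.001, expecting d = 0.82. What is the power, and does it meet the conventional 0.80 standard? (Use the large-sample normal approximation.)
Power ≈ 0.57; the study is underpowered (power < 0.80)

Power calculation (two-sample t-test, normal approximation):
z_β = d · √(n/2) - z_{α/2}
z_β = 0.82 · √(36/2) - 3.291
z_β = 0.82 · 4.243 - 3.291
z_β = 0.188

Power = Φ(z_β) = Φ(0.188) ≈ 0.575

Effect size d = 0.82 is large by Cohen's convention (0.2/0.5/0.8).

Threshold: power ≥ 0.80 is conventionally adequate.
Power ≈ 0.57 → the study is underpowered (power < 0.80).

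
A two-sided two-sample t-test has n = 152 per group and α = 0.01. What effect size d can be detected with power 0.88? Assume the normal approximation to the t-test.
d ≈ 0.43

Minimum detectable effect (two-sample t-test, normal approximation):
d = (z_{α/2} + z_β) / √(n/2)
d = (2.576 + 1.175) / √(152/2)
d = 3.751 / 8.718
d ≈ 0.43

By Cohen's convention (0.2 small / 0.5 medium / 0.8 large): small effect.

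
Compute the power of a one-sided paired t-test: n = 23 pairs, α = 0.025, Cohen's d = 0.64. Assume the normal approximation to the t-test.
Power ≈ 0.87

Power calculation (paired t-test, normal approximation):
z_β = d · √n - z_α
z_β = 0.64 · √23 - 1.960
z_β = 0.64 · 4.796 - 1.960
z_β = 1.109

Power = Φ(z_β) = Φ(1.109) ≈ 0.866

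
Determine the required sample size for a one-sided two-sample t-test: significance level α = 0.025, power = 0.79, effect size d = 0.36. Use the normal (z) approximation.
n = 119 per group

Sample size formula (two-sample t-test, normal approximation):
n = 2 · ((z_α + z_β) / d)²

z_α = 1.960 (for α = 0.025, one-sided)
z_β = 0.806 (for power = 0.79)
d = 0.36

n = 2 · ((1.960 + 0.806) / 0.36)²
n = 2 · (7.683)²
n ≈ 118.06
Round up to the next whole number: n = 119 per group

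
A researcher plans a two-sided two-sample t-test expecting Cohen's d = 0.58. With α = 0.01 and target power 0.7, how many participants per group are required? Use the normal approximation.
n = 58 per group

Sample size formula (two-sample t-test, normal approximation):
n = 2 · ((z_{α/2} + z_β) / d)²

z_{α/2} = 2.576 (for α = 0.01, two-sided)
z_β = 0.524 (for power = 0.7)
d = 0.58

n = 2 · ((2.576 + 0.524) / 0.58)²
n = 2 · (5.345)²
n ≈ 57.14
Round up to the next whole number: n = 58 per group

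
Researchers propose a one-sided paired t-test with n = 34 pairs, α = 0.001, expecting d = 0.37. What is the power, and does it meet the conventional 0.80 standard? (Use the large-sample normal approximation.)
Power ≈ 0.18; the study is underpowered (power < 0.80)

Power calculation (paired t-test, normal approximation):
z_β = d · √n - z_α
z_β = 0.37 · √34 - 3.090
z_β = 0.37 · 5.831 - 3.090
z_β = -0.933

Power = Φ(z_β) = Φ(-0.933) ≈ 0.175

Effect size d = 0.37 is small by Cohen's convention (0.2/0.5/0.8).

Threshold: power ≥ 0.80 is conventionally adequate.
Power ≈ 0.18 → the study is underpowered (power < 0.80).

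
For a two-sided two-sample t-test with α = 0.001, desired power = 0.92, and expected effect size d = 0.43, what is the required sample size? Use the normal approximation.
n = 239 per group

Sample size formula (two-sample t-test, normal approximation):
n = 2 · ((z_{α/2} + z_β) / d)²

z_{α/2} = 3.291 (for α = 0.001, two-sided)
z_β = 1.405 (for power = 0.92)
d = 0.43

n = 2 · ((3.291 + 1.405) / 0.43)²
n = 2 · (10.921)²
n ≈ 238.54
Round up to the next whole number: n = 239 per group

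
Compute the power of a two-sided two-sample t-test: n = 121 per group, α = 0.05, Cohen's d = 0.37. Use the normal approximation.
Power ≈ 0.82

Power calculation (two-sample t-test, normal approximation):
z_β = d · √(n/2) - z_{α/2}
z_β = 0.37 · √(121/2) - 1.960
z_β = 0.37 · 7.778 - 1.960
z_β = 0.918

Power = Φ(z_β) = Φ(0.918) ≈ 0.821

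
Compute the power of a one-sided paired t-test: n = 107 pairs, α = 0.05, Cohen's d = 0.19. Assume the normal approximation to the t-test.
Power ≈ 0.63

Power calculation (paired t-test, normal approximation):
z_β = d · √n - z_α
z_β = 0.19 · √107 - 1.645
z_β = 0.19 · 10.344 - 1.645
z_β = 0.321

Power = Φ(z_β) = Φ(0.321) ≈ 0.626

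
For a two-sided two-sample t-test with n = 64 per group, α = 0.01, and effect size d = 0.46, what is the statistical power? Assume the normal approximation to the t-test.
Power ≈ 0.51

Power calculation (two-sample t-test, normal approximation):
z_β = d · √(n/2) - z_{α/2}
z_β = 0.46 · √(64/2) - 2.576
z_β = 0.46 · 5.657 - 2.576
z_β = 0.026

Power = Φ(z_β) = Φ(0.026) ≈ 0.511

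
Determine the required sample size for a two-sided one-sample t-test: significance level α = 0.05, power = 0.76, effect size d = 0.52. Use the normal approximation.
n = 27

Sample size formula (one-sample t-test, normal approximation):
n = ((z_{α/2} + z_β) / d)²

z_{α/2} = 1.960 (for α = 0.05, two-sided)
z_β = 0.706 (for power = 0.76)
d = 0.52

n = ((1.960 + 0.706) / 0.52)²
n = (5.127)²
n ≈ 26.29
Round up to the next whole number: n = 27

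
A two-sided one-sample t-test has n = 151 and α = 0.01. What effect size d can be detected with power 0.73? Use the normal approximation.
d ≈ 0.26

Minimum detectable effect (one-sample t-test, normal approximation):
d = (z_{α/2} + z_β) / √n
d = (2.576 + 0.613) / √151
d = 3.189 / 12.288
d ≈ 0.26

By Cohen's convention (0.2 small / 0.5 medium / 0.8 large): small effect.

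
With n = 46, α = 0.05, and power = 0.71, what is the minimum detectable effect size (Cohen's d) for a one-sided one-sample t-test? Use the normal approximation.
d ≈ 0.32

Minimum detectable effect (one-sample t-test, normal approximation):
d = (z_α + z_β) / √n
d = (1.645 + 0.553) / √46
d = 2.198 / 6.782
d ≈ 0.32

By Cohen's convention (0.2 small / 0.5 medium / 0.8 large): small effect.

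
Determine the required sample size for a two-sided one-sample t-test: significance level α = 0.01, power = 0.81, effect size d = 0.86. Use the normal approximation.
n = 17

Sample size formula (one-sample t-test, normal approximation):
n = ((z_{α/2} + z_β) / d)²

z_{α/2} = 2.576 (for α = 0.01, two-sided)
z_β = 0.878 (for power = 0.81)
d = 0.86

n = ((2.576 + 0.878) / 0.86)²
n = (4.016)²
n ≈ 16.13
Round up to the next whole number: n = 17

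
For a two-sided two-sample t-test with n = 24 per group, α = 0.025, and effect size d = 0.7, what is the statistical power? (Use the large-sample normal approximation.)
Power ≈ 0.57

Power calculation (two-sample t-test, normal approximation):
z_β = d · √(n/2) - z_{α/2}
z_β = 0.7 · √(24/2) - 2.241
z_β = 0.7 · 3.464 - 2.241
z_β = 0.183

Power = Φ(z_β) = Φ(0.183) ≈ 0.573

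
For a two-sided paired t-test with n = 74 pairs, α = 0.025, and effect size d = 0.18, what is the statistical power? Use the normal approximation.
Power ≈ 0.24

Power calculation (paired t-test, normal approximation):
z_β = d · √n - z_{α/2}
z_β = 0.18 · √74 - 2.241
z_β = 0.18 · 8.602 - 2.241
z_β = -0.693

Power = Φ(z_β) = Φ(-0.693) ≈ 0.244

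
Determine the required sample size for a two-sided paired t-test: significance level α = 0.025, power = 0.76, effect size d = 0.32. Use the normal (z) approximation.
n = 85 pairs

Sample size formula (paired t-test, normal approximation):
n = ((z_{α/2} + z_β) / d)²

z_{α/2} = 2.241 (for α = 0.025, two-sided)
z_β = 0.706 (for power = 0.76)
d = 0.32

n = ((2.241 + 0.706) / 0.32)²
n = (9.209)²
n ≈ 84.81
Round up to the next whole number: n = 85 pairs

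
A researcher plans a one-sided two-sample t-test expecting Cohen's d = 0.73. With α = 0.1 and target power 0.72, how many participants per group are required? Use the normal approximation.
n = 14 per group

Sample size formula (two-sample t-test, normal approximation):
n = 2 · ((z_α + z_β) / d)²

z_α = 1.282 (for α = 0.1, one-sided)
z_β = 0.583 (for power = 0.72)
d = 0.73

n = 2 · ((1.282 + 0.583) / 0.73)²
n = 2 · (2.555)²
n ≈ 13.06
Round up to the next whole number: n = 14 per group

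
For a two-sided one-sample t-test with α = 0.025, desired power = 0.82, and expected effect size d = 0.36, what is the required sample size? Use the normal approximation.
n = 77

Sample size formula (one-sample t-test, normal approximation):
n = ((z_{α/2} + z_β) / d)²

z_{α/2} = 2.241 (for α = 0.025, two-sided)
z_β = 0.915 (for power = 0.82)
d = 0.36

n = ((2.241 + 0.915) / 0.36)²
n = (8.767)²
n ≈ 76.86
Round up to the next whole number: n = 77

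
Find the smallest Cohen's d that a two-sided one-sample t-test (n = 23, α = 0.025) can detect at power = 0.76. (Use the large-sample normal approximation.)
d ≈ 0.61

Minimum detectable effect (one-sample t-test, normal approximation):
d = (z_{α/2} + z_β) / √n
d = (2.241 + 0.706) / √23
d = 2.948 / 4.796
d ≈ 0.61

By Cohen's convention (0.2 small / 0.5 medium / 0.8 large): medium effect.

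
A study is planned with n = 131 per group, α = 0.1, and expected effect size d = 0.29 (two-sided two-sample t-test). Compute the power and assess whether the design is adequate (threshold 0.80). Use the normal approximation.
Power ≈ 0.76; the study is underpowered (power < 0.80)

Power calculation (two-sample t-test, normal approximation):
z_β = d · √(n/2) - z_{α/2}
z_β = 0.29 · √(131/2) - 1.645
z_β = 0.29 · 8.093 - 1.645
z_β = 0.702

Power = Φ(z_β) = Φ(0.702) ≈ 0.759

Effect size d = 0.29 is small by Cohen's convention (0.2/0.5/0.8).

Threshold: power ≥ 0.80 is conventionally adequate.
Power ≈ 0.76 → the study is underpowered (power < 0.80).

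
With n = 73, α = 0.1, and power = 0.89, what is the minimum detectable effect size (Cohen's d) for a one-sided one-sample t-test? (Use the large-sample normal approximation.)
d ≈ 0.29

Minimum detectable effect (one-sample t-test, normal approximation):
d = (z_α + z_β) / √n
d = (1.282 + 1.227) / √73
d = 2.508 / 8.544
d ≈ 0.29

By Cohen's convention (0.2 small / 0.5 medium / 0.8 large): small effect.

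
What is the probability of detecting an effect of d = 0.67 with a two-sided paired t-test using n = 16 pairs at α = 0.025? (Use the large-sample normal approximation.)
Power ≈ 0.67

Power calculation (paired t-test, normal approximation):
z_β = d · √n - z_{α/2}
z_β = 0.67 · √16 - 2.241
z_β = 0.67 · 4.000 - 2.241
z_β = 0.439

Power = Φ(z_β) = Φ(0.439) ≈ 0.670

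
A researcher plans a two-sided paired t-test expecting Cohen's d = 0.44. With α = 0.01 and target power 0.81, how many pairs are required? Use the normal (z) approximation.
n = 62 pairs

Sample size formula (paired t-test, normal approximation):
n = ((z_{α/2} + z_β) / d)²

z_{α/2} = 2.576 (for α = 0.01, two-sided)
z_β = 0.878 (for power = 0.81)
d = 0.44

n = ((2.576 + 0.878) / 0.44)²
n = (7.850)²
n ≈ 61.62
Round up to the next whole number: n = 62 pairs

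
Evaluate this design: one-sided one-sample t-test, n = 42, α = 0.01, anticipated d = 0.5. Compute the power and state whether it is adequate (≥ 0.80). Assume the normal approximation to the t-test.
Power ≈ 0.82; the study is adequately powered (power ≥ 0.80)

Power calculation (one-sample t-test, normal approximation):
z_β = d · √n - z_α
z_β = 0.5 · √42 - 2.326
z_β = 0.5 · 6.481 - 2.326
z_β = 0.914

Power = Φ(z_β) = Φ(0.914) ≈ 0.820

Effect size d = 0.5 is medium by Cohen's convention (0.2/0.5/0.8).

Threshold: power ≥ 0.80 is conventionally adequate.
Power ≈ 0.82 → the study is adequately powered (power ≥ 0.80).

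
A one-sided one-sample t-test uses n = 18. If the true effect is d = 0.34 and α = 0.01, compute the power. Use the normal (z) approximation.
Power ≈ 0.19

Power calculation (one-sample t-test, normal approximation):
z_β = d · √n - z_α
z_β = 0.34 · √18 - 2.326
z_β = 0.34 · 4.243 - 2.326
z_β = -0.884

Power = Φ(z_β) = Φ(-0.884) ≈ 0.188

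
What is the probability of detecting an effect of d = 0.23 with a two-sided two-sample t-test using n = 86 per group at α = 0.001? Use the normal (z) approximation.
Power ≈ 0.04

Power calculation (two-sample t-test, normal approximation):
z_β = d · √(n/2) - z_{α/2}
z_β = 0.23 · √(86/2) - 3.291
z_β = 0.23 · 6.557 - 3.291
z_β = -1.782

Power = Φ(z_β) = Φ(-1.782) ≈ 0.037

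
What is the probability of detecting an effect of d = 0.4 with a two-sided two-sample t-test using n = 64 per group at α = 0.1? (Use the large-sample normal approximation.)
Power ≈ 0.73

Power calculation (two-sample t-test, normal approximation):
z_β = d · √(n/2) - z_{α/2}
z_β = 0.4 · √(64/2) - 1.645
z_β = 0.4 · 5.657 - 1.645
z_β = 0.618

Power = Φ(z_β) = Φ(0.618) ≈ 0.732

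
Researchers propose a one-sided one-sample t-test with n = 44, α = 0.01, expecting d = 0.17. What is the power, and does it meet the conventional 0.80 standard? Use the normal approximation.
Power ≈ 0.12; the study is underpowered (power < 0.80)

Power calculation (one-sample t-test, normal approximation):
z_β = d · √n - z_α
z_β = 0.17 · √44 - 2.326
z_β = 0.17 · 6.633 - 2.326
z_β = -1.199

Power = Φ(z_β) = Φ(-1.199) ≈ 0.115

Effect size d = 0.17 is very small by Cohen's convention (0.2/0.5/0.8).

Threshold: power ≥ 0.80 is conventionally adequate.
Power ≈ 0.12 → the study is underpowered (power < 0.80).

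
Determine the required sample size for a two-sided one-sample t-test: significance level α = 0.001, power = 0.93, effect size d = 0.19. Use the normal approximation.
n = 630

Sample size formula (one-sample t-test, normal approximation):
n = ((z_{α/2} + z_β) / d)²

z_{α/2} = 3.291 (for α = 0.001, two-sided)
z_β = 1.476 (for power = 0.93)
d = 0.19

n = ((3.291 + 1.476) / 0.19)²
n = (25.089)²
n ≈ 629.46
Round up to the next whole number: n = 630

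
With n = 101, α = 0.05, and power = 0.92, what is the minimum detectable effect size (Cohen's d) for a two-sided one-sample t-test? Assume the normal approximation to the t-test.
d ≈ 0.33

Minimum detectable effect (one-sample t-test, normal approximation):
d = (z_{α/2} + z_β) / √n
d = (1.960 + 1.405) / √101
d = 3.365 / 10.050
d ≈ 0.33

By Cohen's convention (0.2 small / 0.5 medium / 0.8 large): small effect.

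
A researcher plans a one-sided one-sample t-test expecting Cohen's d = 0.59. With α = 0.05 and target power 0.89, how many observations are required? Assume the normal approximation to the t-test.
n = 24

Sample size formula (one-sample t-test, normal approximation):
n = ((z_α + z_β) / d)²

z_α = 1.645 (for α = 0.05, one-sided)
z_β = 1.227 (for power = 0.89)
d = 0.59

n = ((1.645 + 1.227) / 0.59)²
n = (4.868)²
n ≈ 23.70
Round up to the next whole number: n = 24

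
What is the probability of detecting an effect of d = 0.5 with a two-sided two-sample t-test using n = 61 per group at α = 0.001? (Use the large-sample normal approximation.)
Power ≈ 0.30

Power calculation (two-sample t-test, normal approximation):
z_β = d · √(n/2) - z_{α/2}
z_β = 0.5 · √(61/2) - 3.291
z_β = 0.5 · 5.523 - 3.291
z_β = -0.529

Power = Φ(z_β) = Φ(-0.529) ≈ 0.298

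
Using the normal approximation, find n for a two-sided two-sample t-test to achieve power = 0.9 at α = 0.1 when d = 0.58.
n = 51 per group

Sample size formula (two-sample t-test, normal approximation):
n = 2 · ((z_{α/2} + z_β) / d)²

z_{α/2} = 1.645 (for α = 0.1, two-sided)
z_β = 1.282 (for power = 0.9)
d = 0.58

n = 2 · ((1.645 + 1.282) / 0.58)²
n = 2 · (5.047)²
n ≈ 50.94
Round up to the next whole number: n = 51 per group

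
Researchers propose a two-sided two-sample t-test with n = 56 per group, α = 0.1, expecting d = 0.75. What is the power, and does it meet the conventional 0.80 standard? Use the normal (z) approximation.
Power ≈ 0.99; the study is adequately powered (power ≥ 0.80)

Power calculation (two-sample t-test, normal approximation):
z_β = d · √(n/2) - z_{α/2}
z_β = 0.75 · √(56/2) - 1.645
z_β = 0.75 · 5.292 - 1.645
z_β = 2.324

Power = Φ(z_β) = Φ(2.324) ≈ 0.990

Effect size d = 0.75 is medium by Cohen's convention (0.2/0.5/0.8).

Threshold: power ≥ 0.80 is conventionally adequate.
Power ≈ 0.99 → the study is adequately powered (power ≥ 0.80).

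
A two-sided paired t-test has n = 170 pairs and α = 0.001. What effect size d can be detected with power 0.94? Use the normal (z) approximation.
d ≈ 0.37

Minimum detectable effect (paired t-test, normal approximation):
d = (z_{α/2} + z_β) / √n
d = (3.291 + 1.555) / √170
d = 4.845 / 13.038
d ≈ 0.37

By Cohen's convention (0.2 small / 0.5 medium / 0.8 large): small effect.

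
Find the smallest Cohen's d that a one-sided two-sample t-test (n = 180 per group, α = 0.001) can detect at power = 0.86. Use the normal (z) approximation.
d ≈ 0.44

Minimum detectable effect (two-sample t-test, normal approximation):
d = (z_α + z_β) / √(n/2)
d = (3.090 + 1.080) / √(180/2)
d = 4.171 / 9.487
d ≈ 0.44

By Cohen's convention (0.2 small / 0.5 medium / 0.8 large): small effect.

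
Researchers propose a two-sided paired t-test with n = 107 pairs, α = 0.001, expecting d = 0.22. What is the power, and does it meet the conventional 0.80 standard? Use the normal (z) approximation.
Power ≈ 0.16; the study is underpowered (power < 0.80)

Power calculation (paired t-test, normal approximation):
z_β = d · √n - z_{α/2}
z_β = 0.22 · √107 - 3.291
z_β = 0.22 · 10.344 - 3.291
z_β = -1.015

Power = Φ(z_β) = Φ(-1.015) ≈ 0.155

Effect size d = 0.22 is small by Cohen's convention (0.2/0.5/0.8).

Threshold: power ≥ 0.80 is conventionally adequate.
Power ≈ 0.16 → the study is underpowered (power < 0.80).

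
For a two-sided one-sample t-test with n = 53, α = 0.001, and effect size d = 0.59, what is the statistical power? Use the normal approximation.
Power ≈ 0.84

Power calculation (one-sample t-test, normal approximation):
z_β = d · √n - z_{α/2}
z_β = 0.59 · √53 - 3.291
z_β = 0.59 · 7.280 - 3.291
z_β = 1.005

Power = Φ(z_β) = Φ(1.005) ≈ 0.842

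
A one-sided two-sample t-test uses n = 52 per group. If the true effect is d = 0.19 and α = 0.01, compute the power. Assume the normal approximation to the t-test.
Power ≈ 0.09

Power calculation (two-sample t-test, normal approximation):
z_β = d · √(n/2) - z_α
z_β = 0.19 · √(52/2) - 2.326
z_β = 0.19 · 5.099 - 2.326
z_β = -1.358

Power = Φ(z_β) = Φ(-1.358) ≈ 0.087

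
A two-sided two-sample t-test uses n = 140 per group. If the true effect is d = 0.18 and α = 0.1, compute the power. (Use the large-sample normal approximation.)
Power ≈ 0.44

Power calculation (two-sample t-test, normal approximation):
z_β = d · √(n/2) - z_{α/2}
z_β = 0.18 · √(140/2) - 1.645
z_β = 0.18 · 8.367 - 1.645
z_β = -0.139

Power = Φ(z_β) = Φ(-0.139) ≈ 0.445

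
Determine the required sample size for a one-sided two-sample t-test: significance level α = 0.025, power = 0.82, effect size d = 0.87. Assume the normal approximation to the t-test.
n = 22 per group

Sample size formula (two-sample t-test, normal approximation):
n = 2 · ((z_α + z_β) / d)²

z_α = 1.960 (for α = 0.025, one-sided)
z_β = 0.915 (for power = 0.82)
d = 0.87

n = 2 · ((1.960 + 0.915) / 0.87)²
n = 2 · (3.305)²
n ≈ 21.85
Round up to the next whole number: n = 22 per group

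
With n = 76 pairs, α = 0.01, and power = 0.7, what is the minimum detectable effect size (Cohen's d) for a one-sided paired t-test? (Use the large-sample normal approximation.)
d ≈ 0.33

Minimum detectable effect (paired t-test, normal approximation):
d = (z_α + z_β) / √n
d = (2.326 + 0.524) / √76
d = 2.851 / 8.718
d ≈ 0.33

By Cohen's convention (0.2 small / 0.5 medium / 0.8 large): small effect.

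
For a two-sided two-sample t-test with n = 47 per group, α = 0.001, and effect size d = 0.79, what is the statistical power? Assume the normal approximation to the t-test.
Power ≈ 0.71

Power calculation (two-sample t-test, normal approximation):
z_β = d · √(n/2) - z_{α/2}
z_β = 0.79 · √(47/2) - 3.291
z_β = 0.79 · 4.848 - 3.291
z_β = 0.539

Power = Φ(z_β) = Φ(0.539) ≈ 0.705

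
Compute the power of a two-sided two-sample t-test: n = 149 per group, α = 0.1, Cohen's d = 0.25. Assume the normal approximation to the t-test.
Power ≈ 0.70

Power calculation (two-sample t-test, normal approximation):
z_β = d · √(n/2) - z_{α/2}
z_β = 0.25 · √(149/2) - 1.645
z_β = 0.25 · 8.631 - 1.645
z_β = 0.513

Power = Φ(z_β) = Φ(0.513) ≈ 0.696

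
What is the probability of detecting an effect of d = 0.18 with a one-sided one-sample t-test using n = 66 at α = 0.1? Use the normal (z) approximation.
Power ≈ 0.57

Power calculation (one-sample t-test, normal approximation):
z_β = d · √n - z_α
z_β = 0.18 · √66 - 1.282
z_β = 0.18 · 8.124 - 1.282
z_β = 0.181

Power = Φ(z_β) = Φ(0.181) ≈ 0.572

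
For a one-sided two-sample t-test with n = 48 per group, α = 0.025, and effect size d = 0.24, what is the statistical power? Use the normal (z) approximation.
Power ≈ 0.22

Power calculation (two-sample t-test, normal approximation):
z_β = d · √(n/2) - z_α
z_β = 0.24 · √(48/2) - 1.960
z_β = 0.24 · 4.899 - 1.960
z_β = -0.784

Power = Φ(z_β) = Φ(-0.784) ≈ 0.216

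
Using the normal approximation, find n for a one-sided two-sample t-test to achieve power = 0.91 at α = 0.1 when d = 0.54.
n = 48 per group

Sample size formula (two-sample t-test, normal approximation):
n = 2 · ((z_α + z_β) / d)²

z_α = 1.282 (for α = 0.1, one-sided)
z_β = 1.341 (for power = 0.91)
d = 0.54

n = 2 · ((1.282 + 1.341) / 0.54)²
n = 2 · (4.857)²
n ≈ 47.18
Round up to the next whole number: n = 48 per group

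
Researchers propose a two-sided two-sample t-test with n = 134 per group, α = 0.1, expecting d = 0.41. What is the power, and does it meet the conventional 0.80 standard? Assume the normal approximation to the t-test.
Power ≈ 0.96; the study is adequately powered (power ≥ 0.80)

Power calculation (two-sample t-test, normal approximation):
z_β = d · √(n/2) - z_{α/2}
z_β = 0.41 · √(134/2) - 1.645
z_β = 0.41 · 8.185 - 1.645
z_β = 1.711

Power = Φ(z_β) = Φ(1.711) ≈ 0.956

Effect size d = 0.41 is small by Cohen's convention (0.2/0.5/0.8).

Threshold: power ≥ 0.80 is conventionally adequate.
Power ≈ 0.96 → the study is adequately powered (power ≥ 0.80).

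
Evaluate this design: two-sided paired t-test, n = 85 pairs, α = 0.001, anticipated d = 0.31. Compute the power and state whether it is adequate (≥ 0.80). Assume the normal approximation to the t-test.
Power ≈ 0.33; the study is underpowered (power < 0.80)

Power calculation (paired t-test, normal approximation):
z_β = d · √n - z_{α/2}
z_β = 0.31 · √85 - 3.291
z_β = 0.31 · 9.220 - 3.291
z_β = -0.432

Power = Φ(z_β) = Φ(-0.432) ≈ 0.333

Effect size d = 0.31 is small by Cohen's convention (0.2/0.5/0.8).

Threshold: power ≥ 0.80 is conventionally adequate.
Power ≈ 0.33 → the study is underpowered (power < 0.80).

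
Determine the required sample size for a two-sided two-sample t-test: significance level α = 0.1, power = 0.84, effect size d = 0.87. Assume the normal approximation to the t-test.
n = 19 per group

Sample size formula (two-sample t-test, normal approximation):
n = 2 · ((z_{α/2} + z_β) / d)²

z_{α/2} = 1.645 (for α = 0.1, two-sided)
z_β = 0.994 (for power = 0.84)
d = 0.87

n = 2 · ((1.645 + 0.994) / 0.87)²
n = 2 · (3.033)²
n ≈ 18.40
Round up to the next whole number: n = 19 per group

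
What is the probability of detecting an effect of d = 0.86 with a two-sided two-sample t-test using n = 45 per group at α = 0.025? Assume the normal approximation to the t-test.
Power ≈ 0.97

Power calculation (two-sample t-test, normal approximation):
z_β = d · √(n/2) - z_{α/2}
z_β = 0.86 · √(45/2) - 2.241
z_β = 0.86 · 4.743 - 2.241
z_β = 1.838

Power = Φ(z_β) = Φ(1.838) ≈ 0.967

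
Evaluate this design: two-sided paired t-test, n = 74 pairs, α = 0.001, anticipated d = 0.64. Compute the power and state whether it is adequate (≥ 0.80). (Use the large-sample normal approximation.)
Power ≈ 0.99; the study is adequately powered (power ≥ 0.80)

Power calculation (paired t-test, normal approximation):
z_β = d · √n - z_{α/2}
z_β = 0.64 · √74 - 3.291
z_β = 0.64 · 8.602 - 3.291
z_β = 2.215

Power = Φ(z_β) = Φ(2.215) ≈ 0.987

Effect size d = 0.64 is medium by Cohen's convention (0.2/0.5/0.8).

Threshold: power ≥ 0.80 is conventionally adequate.
Power ≈ 0.99 → the study is adequately powered (power ≥ 0.80).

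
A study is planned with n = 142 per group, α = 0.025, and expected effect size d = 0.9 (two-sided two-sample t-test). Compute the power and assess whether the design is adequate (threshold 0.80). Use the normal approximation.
Power ≈ 1.00; the study is adequately powered (power ≥ 0.80)

Power calculation (two-sample t-test, normal approximation):
z_β = d · √(n/2) - z_{α/2}
z_β = 0.9 · √(142/2) - 2.241
z_β = 0.9 · 8.426 - 2.241
z_β = 5.342

Power = Φ(z_β) = Φ(5.342) ≈ 1.000

Effect size d = 0.9 is large by Cohen's convention (0.2/0.5/0.8).

Threshold: power ≥ 0.80 is conventionally adequate.
Power ≈ 1.00 → the study is adequately powered (power ≥ 0.80).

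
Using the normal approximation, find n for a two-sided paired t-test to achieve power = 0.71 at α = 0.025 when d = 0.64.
n = 20 pairs

Sample size formula (paired t-test, normal approximation):
n = ((z_{α/2} + z_β) / d)²

z_{α/2} = 2.241 (for α = 0.025, two-sided)
z_β = 0.553 (for power = 0.71)
d = 0.64

n = ((2.241 + 0.553) / 0.64)²
n = (4.366)²
n ≈ 19.06
Round up to the next whole number: n = 20 pairs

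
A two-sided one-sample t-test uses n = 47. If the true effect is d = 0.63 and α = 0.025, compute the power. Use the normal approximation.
Power ≈ 0.98

Power calculation (one-sample t-test, normal approximation):
z_β = d · √n - z_{α/2}
z_β = 0.63 · √47 - 2.241
z_β = 0.63 · 6.856 - 2.241
z_β = 2.078

Power = Φ(z_β) = Φ(2.078) ≈ 0.981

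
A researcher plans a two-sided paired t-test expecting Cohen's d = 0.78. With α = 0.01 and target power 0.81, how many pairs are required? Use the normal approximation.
n = 20 pairs

Sample size formula (paired t-test, normal approximation):
n = ((z_{α/2} + z_β) / d)²

z_{α/2} = 2.576 (for α = 0.01, two-sided)
z_β = 0.878 (for power = 0.81)
d = 0.78

n = ((2.576 + 0.878) / 0.78)²
n = (4.428)²
n ≈ 19.61
Round up to the next whole number: n = 20 pairs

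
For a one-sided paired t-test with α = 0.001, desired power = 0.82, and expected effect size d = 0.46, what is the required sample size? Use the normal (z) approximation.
n = 76 pairs

Sample size formula (paired t-test, normal approximation):
n = ((z_α + z_β) / d)²

z_α = 3.090 (for α = 0.001, one-sided)
z_β = 0.915 (for power = 0.82)
d = 0.46

n = ((3.090 + 0.915) / 0.46)²
n = (8.707)²
n ≈ 75.81
Round up to the next whole number: n = 76 pairs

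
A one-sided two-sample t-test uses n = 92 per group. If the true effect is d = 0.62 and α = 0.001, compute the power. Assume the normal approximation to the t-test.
Power ≈ 0.87

Power calculation (two-sample t-test, normal approximation):
z_β = d · √(n/2) - z_α
z_β = 0.62 · √(92/2) - 3.090
z_β = 0.62 · 6.782 - 3.090
z_β = 1.115

Power = Φ(z_β) = Φ(1.115) ≈ 0.868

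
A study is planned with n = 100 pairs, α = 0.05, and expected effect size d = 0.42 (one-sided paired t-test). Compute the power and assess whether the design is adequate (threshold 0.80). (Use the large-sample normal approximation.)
Power ≈ 0.99; the study is adequately powered (power ≥ 0.80)

Power calculation (paired t-test, normal approximation):
z_β = d · √n - z_α
z_β = 0.42 · √100 - 1.645
z_β = 0.42 · 10.000 - 1.645
z_β = 2.555

Power = Φ(z_β) = Φ(2.555) ≈ 0.995

Effect size d = 0.42 is small by Cohen's convention (0.2/0.5/0.8).

Threshold: power ≥ 0.80 is conventionally adequate.
Power ≈ 0.99 → the study is adequately powered (power ≥ 0.80).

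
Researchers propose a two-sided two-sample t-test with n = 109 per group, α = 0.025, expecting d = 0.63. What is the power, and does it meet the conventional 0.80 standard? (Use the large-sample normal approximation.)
Power ≈ 0.99; the study is adequately powered (power ≥ 0.80)

Power calculation (two-sample t-test, normal approximation):
z_β = d · √(n/2) - z_{α/2}
z_β = 0.63 · √(109/2) - 2.241
z_β = 0.63 · 7.382 - 2.241
z_β = 2.410

Power = Φ(z_β) = Φ(2.410) ≈ 0.992

Effect size d = 0.63 is medium by Cohen's convention (0.2/0.5/0.8).

Threshold: power ≥ 0.80 is conventionally adequate.
Power ≈ 0.99 → the study is adequately powered (power ≥ 0.80).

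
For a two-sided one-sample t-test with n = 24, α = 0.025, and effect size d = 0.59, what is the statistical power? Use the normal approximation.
Power ≈ 0.74

Power calculation (one-sample t-test, normal approximation):
z_β = d · √n - z_{α/2}
z_β = 0.59 · √24 - 2.241
z_β = 0.59 · 4.899 - 2.241
z_β = 0.649

Power = Φ(z_β) = Φ(0.649) ≈ 0.742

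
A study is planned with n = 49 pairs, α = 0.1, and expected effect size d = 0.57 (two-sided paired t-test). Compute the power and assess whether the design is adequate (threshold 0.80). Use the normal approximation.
Power ≈ 0.99; the study is adequately powered (power ≥ 0.80)

Power calculation (paired t-test, normal approximation):
z_β = d · √n - z_{α/2}
z_β = 0.57 · √49 - 1.645
z_β = 0.57 · 7.000 - 1.645
z_β = 2.345

Power = Φ(z_β) = Φ(2.345) ≈ 0.990

Effect size d = 0.57 is medium by Cohen's convention (0.2/0.5/0.8).

Threshold: power ≥ 0.80 is conventionally adequate.
Power ≈ 0.99 → the study is adequately powered (power ≥ 0.80).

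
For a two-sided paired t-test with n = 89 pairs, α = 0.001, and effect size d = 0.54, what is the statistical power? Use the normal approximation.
Power ≈ 0.96

Power calculation (paired t-test, normal approximation):
z_β = d · √n - z_{α/2}
z_β = 0.54 · √89 - 3.291
z_β = 0.54 · 9.434 - 3.291
z_β = 1.804

Power = Φ(z_β) = Φ(1.804) ≈ 0.964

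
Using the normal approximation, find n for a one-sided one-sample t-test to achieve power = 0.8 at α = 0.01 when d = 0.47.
n = 46

Sample size formula (one-sample t-test, normal approximation):
n = ((z_α + z_β) / d)²

z_α = 2.326 (for α = 0.01, one-sided)
z_β = 0.842 (for power = 0.8)
d = 0.47

n = ((2.326 + 0.842) / 0.47)²
n = (6.740)²
n ≈ 45.43
Round up to the next whole number: n = 46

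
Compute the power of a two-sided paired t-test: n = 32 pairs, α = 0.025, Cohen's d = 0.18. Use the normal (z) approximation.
Power ≈ 0.11

Power calculation (paired t-test, normal approximation):
z_β = d · √n - z_{α/2}
z_β = 0.18 · √32 - 2.241
z_β = 0.18 · 5.657 - 2.241
z_β = -1.223

Power = Φ(z_β) = Φ(-1.223) ≈ 0.111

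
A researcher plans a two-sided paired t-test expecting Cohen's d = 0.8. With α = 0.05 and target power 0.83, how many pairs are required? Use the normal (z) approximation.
n = 14 pairs

Sample size formula (paired t-test, normal approximation):
n = ((z_{α/2} + z_β) / d)²

z_{α/2} = 1.960 (for α = 0.05, two-sided)
z_β = 0.954 (for power = 0.83)
d = 0.8

n = ((1.960 + 0.954) / 0.8)²
n = (3.643)²
n ≈ 13.27
Round up to the next whole number: n = 14 pairs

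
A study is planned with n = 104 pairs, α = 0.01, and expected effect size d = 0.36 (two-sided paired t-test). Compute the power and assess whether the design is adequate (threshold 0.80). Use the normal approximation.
Power ≈ 0.86; the study is adequately powered (power ≥ 0.80)

Power calculation (paired t-test, normal approximation):
z_β = d · √n - z_{α/2}
z_β = 0.36 · √104 - 2.576
z_β = 0.36 · 10.198 - 2.576
z_β = 1.095

Power = Φ(z_β) = Φ(1.095) ≈ 0.863

Effect size d = 0.36 is small by Cohen's convention (0.2/0.5/0.8).

Threshold: power ≥ 0.80 is conventionally adequate.
Power ≈ 0.86 → the study is adequately powered (power ≥ 0.80).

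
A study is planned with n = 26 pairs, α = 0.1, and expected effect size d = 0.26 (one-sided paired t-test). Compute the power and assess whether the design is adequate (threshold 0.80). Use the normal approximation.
Power ≈ 0.52; the study is underpowered (power < 0.80)

Power calculation (paired t-test, normal approximation):
z_β = d · √n - z_α
z_β = 0.26 · √26 - 1.282
z_β = 0.26 · 5.099 - 1.282
z_β = 0.044

Power = Φ(z_β) = Φ(0.044) ≈ 0.518

Effect size d = 0.26 is small by Cohen's convention (0.2/0.5/0.8).

Threshold: power ≥ 0.80 is conventionally adequate.
Power ≈ 0.52 → the study is underpowered (power < 0.80).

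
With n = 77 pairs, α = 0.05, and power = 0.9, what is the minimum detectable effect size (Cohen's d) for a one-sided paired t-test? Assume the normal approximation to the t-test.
d ≈ 0.33

Minimum detectable effect (paired t-test, normal approximation):
d = (z_α + z_β) / √n
d = (1.645 + 1.282) / √77
d = 2.926 / 8.775
d ≈ 0.33

By Cohen's convention (0.2 small / 0.5 medium / 0.8 large): small effect.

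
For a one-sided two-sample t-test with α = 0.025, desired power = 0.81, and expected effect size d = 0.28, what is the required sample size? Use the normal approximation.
n = 206 per group

Sample size formula (two-sample t-test, normal approximation):
n = 2 · ((z_α + z_β) / d)²

z_α = 1.960 (for α = 0.025, one-sided)
z_β = 0.878 (for power = 0.81)
d = 0.28

n = 2 · ((1.960 + 0.878) / 0.28)²
n = 2 · (10.136)²
n ≈ 205.48
Round up to the next whole number: n = 206 per group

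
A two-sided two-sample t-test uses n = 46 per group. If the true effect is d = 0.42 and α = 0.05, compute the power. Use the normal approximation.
Power ≈ 0.52

Power calculation (two-sample t-test, normal approximation):
z_β = d · √(n/2) - z_{α/2}
z_β = 0.42 · √(46/2) - 1.960
z_β = 0.42 · 4.796 - 1.960
z_β = 0.054

Power = Φ(z_β) = Φ(0.054) ≈ 0.522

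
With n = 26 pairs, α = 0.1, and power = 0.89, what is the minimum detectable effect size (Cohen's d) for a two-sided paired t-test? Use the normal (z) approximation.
d ≈ 0.56

Minimum detectable effect (paired t-test, normal approximation):
d = (z_{α/2} + z_β) / √n
d = (1.645 + 1.227) / √26
d = 2.871 / 5.099
d ≈ 0.56

By Cohen's convention (0.2 small / 0.5 medium / 0.8 large): medium effect.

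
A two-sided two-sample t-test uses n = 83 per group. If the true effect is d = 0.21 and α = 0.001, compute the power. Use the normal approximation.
Power ≈ 0.03

Power calculation (two-sample t-test, normal approximation):
z_β = d · √(n/2) - z_{α/2}
z_β = 0.21 · √(83/2) - 3.291
z_β = 0.21 · 6.442 - 3.291
z_β = -1.938

Power = Φ(z_β) = Φ(-1.938) ≈ 0.026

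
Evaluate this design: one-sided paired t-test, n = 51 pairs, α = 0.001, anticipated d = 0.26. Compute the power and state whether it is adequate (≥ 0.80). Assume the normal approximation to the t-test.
Power ≈ 0.11; the study is underpowered (power < 0.80)

Power calculation (paired t-test, normal approximation):
z_β = d · √n - z_α
z_β = 0.26 · √51 - 3.090
z_β = 0.26 · 7.141 - 3.090
z_β = -1.233

Power = Φ(z_β) = Φ(-1.233) ≈ 0.109

Effect size d = 0.26 is small by Cohen's convention (0.2/0.5/0.8).

Threshold: power ≥ 0.80 is conventionally adequate.
Power ≈ 0.11 → the study is underpowered (power < 0.80).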